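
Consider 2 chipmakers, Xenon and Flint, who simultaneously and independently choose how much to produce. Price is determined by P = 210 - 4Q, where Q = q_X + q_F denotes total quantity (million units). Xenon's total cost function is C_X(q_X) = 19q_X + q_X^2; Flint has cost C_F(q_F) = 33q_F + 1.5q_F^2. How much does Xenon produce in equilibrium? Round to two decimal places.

14.82

Xenon's profit: π_X = (210 - 4Q)q_X - (19q_X + q_X²). Setting ∂π_X/∂q_X = 0: 191 - 10q_X - 4(q_F) = 0.
Flint's profit: π_F = (210 - 4Q)q_F - (33q_F + (3/2)q_F²). Setting ∂π_F/∂q_F = 0: 177 - 11q_F - 4(q_X) = 0.
So q_X = (191 - 4q_F)/10 and q_F = (177 - 4q_X)/11.
Substituting one into the other gives q_X = 1393/94 and q_F = 503/47.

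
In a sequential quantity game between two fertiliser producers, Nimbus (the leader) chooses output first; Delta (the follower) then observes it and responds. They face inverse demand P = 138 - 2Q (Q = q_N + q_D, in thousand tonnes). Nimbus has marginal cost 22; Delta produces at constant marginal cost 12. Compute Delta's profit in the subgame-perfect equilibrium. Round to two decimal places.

666.13

The follower Delta best-responds to any q_N: π_D = (138 - 2Q)q_D - 12q_D.
∂π_D/∂q_D = 126 - 2q_N - 4q_D = 0 gives the reaction function q_D = (126 - 2q_N)/4.
Nimbus substitutes q_D(q_N) into its own profit: π_N = q_N(138 - 2q_N - (126 - 2q_N)/2) - 22q_N = (75 - q_N)q_N - 22q_N.
Leader FOC: 53 - 2q_N = 0, so q_N = 53/2.
Then q_D = (126 - 2·(53/2))/4 = 73/4.
Price P = 138 - 2·(179/4) = 97/2.
Delta's profit: (97/2 - 12)·(73/4) = 666.1250.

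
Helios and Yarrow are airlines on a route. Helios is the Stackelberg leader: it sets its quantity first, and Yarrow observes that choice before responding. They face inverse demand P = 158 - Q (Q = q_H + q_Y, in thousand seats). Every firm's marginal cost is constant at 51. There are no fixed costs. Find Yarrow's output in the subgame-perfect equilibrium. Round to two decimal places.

26.75

Solve by backward induction. Given q_H, the follower Yarrow maximises π_Y = (158 - q_H - q_Y)q_Y - 51q_Y.
Setting the follower's marginal profit to zero, 107 - q_H - 2q_Y = 0, i.e. q_Y = (107 - q_H)/2.
The leader anticipates this reaction. Substituting into P = 158 - Q gives P = 209/2 - (1/2)q_H, so π_H = (209/2 - (1/2)q_H)q_H - 51q_H.
Maximising: ∂π_H/∂q_H = 107/2 - q_H = 0, giving q_H = 107/2.
Then q_Y = (107 - 107/2)/2 = 107/4.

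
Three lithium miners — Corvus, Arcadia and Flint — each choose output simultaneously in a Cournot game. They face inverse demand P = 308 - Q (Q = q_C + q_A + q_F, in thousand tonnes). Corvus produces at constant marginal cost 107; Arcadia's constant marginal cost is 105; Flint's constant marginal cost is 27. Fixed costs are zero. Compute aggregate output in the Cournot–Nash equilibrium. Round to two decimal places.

171.25

Corvus's profit: π_C = (308 - Q)q_C - (107q_C). Setting ∂π_C/∂q_C = 0: 201 - 2q_C - (q_A + q_F) = 0.
Arcadia's profit: π_A = (308 - Q)q_A - (105q_A). Setting ∂π_A/∂q_A = 0: 203 - 2q_A - (q_C + q_F) = 0.
Flint's profit: π_F = (308 - Q)q_F - (27q_F). Setting ∂π_F/∂q_F = 0: 281 - 2q_F - (q_C + q_A) = 0.
Adding the 3 first-order conditions: 685 − 4Q = 0, so Q = 685/4.
Back-substituting: q_C = (201 − 685/4) = 119/4, q_A = (203 − 685/4) = 127/4, q_F = (281 − 685/4) = 439/4.
Total output Q = 119/4 + 127/4 + 439/4 = 685/4.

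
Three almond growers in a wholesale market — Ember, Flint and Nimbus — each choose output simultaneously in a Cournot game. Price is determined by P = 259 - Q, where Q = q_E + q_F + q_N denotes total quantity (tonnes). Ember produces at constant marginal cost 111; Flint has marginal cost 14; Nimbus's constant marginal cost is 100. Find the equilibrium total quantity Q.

138

Ember's profit: π_E = (259 - Q)q_E - (111q_E). Setting ∂π_E/∂q_E = 0: 148 - 2q_E - (q_F + q_N) = 0.
Flint's first-order condition: 245 - 2q_F - (q_E + q_N) = 0.
Nimbus's profit: π_N = (259 - Q)q_N - (100q_N). Setting ∂π_N/∂q_N = 0: 159 - 2q_N - (q_E + q_F) = 0.
Adding the 3 first-order conditions: 552 − 4Q = 0, so Q = 138.
Back-substituting: q_E = (148 − 138) = 10, q_F = (245 − 138) = 107, q_N = (159 − 138) = 21.
Total output Q = 10 + 107 + 21 = 138.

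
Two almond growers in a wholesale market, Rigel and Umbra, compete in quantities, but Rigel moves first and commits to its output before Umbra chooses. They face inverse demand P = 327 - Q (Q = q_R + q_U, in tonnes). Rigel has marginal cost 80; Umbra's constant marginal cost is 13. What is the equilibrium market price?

125

Solve by backward induction. Given q_R, the follower Umbra maximises π_U = (327 - q_R - q_U)q_U - 13q_U.
Follower FOC: 314 - q_R - 2q_U = 0, so q_U(q_R) = (314 - q_R)/2.
The leader anticipates this reaction. Substituting into P = 327 - Q gives P = 170 - (1/2)q_R, so π_R = (170 - (1/2)q_R)q_R - 80q_R.
The leader's first-order condition 90 - q_R = 0 yields q_R = 90.
Then q_U = (314 - 90)/2 = 112.
Total output Q = 202, so price P = 327 - 202 = 125.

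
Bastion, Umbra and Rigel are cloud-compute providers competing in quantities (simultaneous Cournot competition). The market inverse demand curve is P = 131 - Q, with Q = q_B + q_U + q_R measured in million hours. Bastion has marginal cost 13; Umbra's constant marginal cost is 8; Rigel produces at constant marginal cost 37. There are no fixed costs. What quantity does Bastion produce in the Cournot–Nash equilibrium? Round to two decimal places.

Bastion's profit: π_B = (131 - Q)q_B - (13q_B). Setting ∂π_B/∂q_B = 0: 118 - 2q_B - (q_U + q_R) = 0.
Umbra's profit: π_U = (131 - Q)q_U - (8q_U). Setting ∂π_U/∂q_U = 0: 123 - 2q_U - (q_B + q_R) = 0.
Rigel's first-order condition: 94 - 2q_R - (q_B + q_U) = 0.
Adding the 3 first-order conditions: 335 − 4Q = 0, so Q = 335/4.
Back-substituting: q_B = (118 − 335/4) = 137/4, q_U = (123 − 335/4) = 157/4, q_R = (94 − 335/4) = 41/4.

34.25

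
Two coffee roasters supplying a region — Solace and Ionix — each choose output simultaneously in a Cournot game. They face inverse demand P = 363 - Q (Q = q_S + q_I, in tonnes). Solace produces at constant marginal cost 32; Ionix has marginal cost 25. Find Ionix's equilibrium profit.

13225

Solace's profit: π_S = (363 - Q)q_S - (32q_S). Setting ∂π_S/∂q_S = 0: 331 - 2q_S - (q_I) = 0.
Ionix's profit: π_I = (363 - Q)q_I - (25q_I). Setting ∂π_I/∂q_I = 0: 338 - 2q_I - (q_S) = 0.
Rearranging gives the reaction functions q_S = (331 - q_I)/2 and q_I = (338 - q_S)/2.
Substituting one into the other gives q_S = 108 and q_I = 115.
Price P = 363 - 223 = 140.
Ionix's profit: (140 - 25)·115 = 13225.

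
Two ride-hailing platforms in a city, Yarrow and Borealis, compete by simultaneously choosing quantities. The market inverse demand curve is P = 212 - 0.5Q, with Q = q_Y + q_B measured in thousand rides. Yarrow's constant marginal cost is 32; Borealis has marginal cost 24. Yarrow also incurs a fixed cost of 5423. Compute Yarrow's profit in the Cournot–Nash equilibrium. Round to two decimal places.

1151.22

Yarrow's profit: π_Y = (212 - 0.5Q)q_Y - (32q_Y). Setting ∂π_Y/∂q_Y = 0: 180 - q_Y - (1/2)(q_B) = 0.
Borealis's first-order condition: 188 - q_B - (1/2)(q_Y) = 0.
Rearranging gives the reaction functions q_Y = (180 - (1/2)q_B) and q_B = (188 - (1/2)q_Y).
Solving the pair: q_Y = 344/3, q_B = 392/3.
Price P = 212 - (1/2)·(736/3) = 268/3.
Yarrow's profit: (268/3 - 32)·(344/3) - 5423 = 1151.2222.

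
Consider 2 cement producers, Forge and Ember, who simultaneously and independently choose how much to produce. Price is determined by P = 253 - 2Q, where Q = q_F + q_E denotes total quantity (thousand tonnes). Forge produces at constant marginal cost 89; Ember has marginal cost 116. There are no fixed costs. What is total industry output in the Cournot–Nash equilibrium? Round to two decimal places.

Forge's profit: π_F = (253 - 2Q)q_F - (89q_F). Setting ∂π_F/∂q_F = 0: 164 - 4q_F - 2(q_E) = 0.
Ember's first-order condition: 137 - 4q_E - 2(q_F) = 0.
So q_F = (164 - 2q_E)/4 and q_E = (137 - 2q_F)/4.
Solving the pair: q_F = 191/6, q_E = 55/3.
Total output Q = 191/6 + 55/3 = 301/6.

50.17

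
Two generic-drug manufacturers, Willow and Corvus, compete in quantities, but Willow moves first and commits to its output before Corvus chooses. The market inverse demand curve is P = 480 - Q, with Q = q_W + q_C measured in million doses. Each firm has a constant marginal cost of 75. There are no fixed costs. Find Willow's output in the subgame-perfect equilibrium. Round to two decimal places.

Solve by backward induction. Given q_W, the follower Corvus maximises π_C = (480 - q_W - q_C)q_C - 75q_C.
Setting the follower's marginal profit to zero, 405 - q_W - 2q_C = 0, i.e. q_C = (405 - q_W)/2.
Willow substitutes q_C(q_W) into its own profit: π_W = q_W(480 - q_W - (405 - q_W)/2) - 75q_W = (555/2 - (1/2)q_W)q_W - 75q_W.
Leader FOC: 405/2 - q_W = 0, so q_W = 405/2.
Then q_C = (405 - 405/2)/2 = 405/4.

202.50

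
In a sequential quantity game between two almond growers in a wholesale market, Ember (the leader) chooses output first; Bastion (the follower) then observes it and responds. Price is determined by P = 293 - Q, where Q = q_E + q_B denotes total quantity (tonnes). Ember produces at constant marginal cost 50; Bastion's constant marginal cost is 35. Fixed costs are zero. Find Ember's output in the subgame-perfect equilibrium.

The follower Bastion best-responds to any q_E: π_B = (293 - Q)q_B - 35q_B.
Follower FOC: 258 - q_E - 2q_B = 0, so q_B(q_E) = (258 - q_E)/2.
Ember substitutes q_B(q_E) into its own profit: π_E = q_E(293 - q_E - (258 - q_E)/2) - 50q_E = (164 - (1/2)q_E)q_E - 50q_E.
Leader FOC: 114 - q_E = 0, so q_E = 114.
Then q_B = (258 - 114)/2 = 72.

114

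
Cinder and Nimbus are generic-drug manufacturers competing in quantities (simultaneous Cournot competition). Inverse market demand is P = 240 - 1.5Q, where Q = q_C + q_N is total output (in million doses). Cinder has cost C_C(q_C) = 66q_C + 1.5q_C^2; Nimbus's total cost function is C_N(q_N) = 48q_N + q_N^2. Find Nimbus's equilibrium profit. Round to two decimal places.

Cinder's profit: π_C = (240 - 1.5Q)q_C - (66q_C + (3/2)q_C²). Setting ∂π_C/∂q_C = 0: 174 - 6q_C - (3/2)(q_N) = 0.
Nimbus's first-order condition: 192 - 5q_N - (3/2)(q_C) = 0.
So q_C = (174 - (3/2)q_N)/6 and q_N = (192 - (3/2)q_C)/5.
Substituting one into the other gives q_C = 776/37 and q_N = 1188/37.
Price P = 240 - (3/2)·(1964/37) = 160.3784.
Nimbus's profit: 160.3784·(1188/37) - 48·(1188/37) - (1188/37)² = 2577.3265.

2577.33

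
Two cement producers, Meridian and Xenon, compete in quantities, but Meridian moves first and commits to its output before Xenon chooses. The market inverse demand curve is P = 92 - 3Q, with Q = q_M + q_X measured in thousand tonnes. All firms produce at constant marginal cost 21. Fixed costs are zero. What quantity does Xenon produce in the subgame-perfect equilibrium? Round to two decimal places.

5.92

Solve by backward induction. Given q_M, the follower Xenon maximises π_X = (92 - 3q_M - 3q_X)q_X - 21q_X.
∂π_X/∂q_X = 71 - 3q_M - 6q_X = 0 gives the reaction function q_X = (71 - 3q_M)/6.
The leader anticipates this reaction. Substituting into P = 92 - 3Q gives P = 113/2 - (3/2)q_M, so π_M = (113/2 - (3/2)q_M)q_M - 21q_M.
The leader's first-order condition 71/2 - 3q_M = 0 yields q_M = 71/6.
Then q_X = (71 - 3·(71/6))/6 = 71/12.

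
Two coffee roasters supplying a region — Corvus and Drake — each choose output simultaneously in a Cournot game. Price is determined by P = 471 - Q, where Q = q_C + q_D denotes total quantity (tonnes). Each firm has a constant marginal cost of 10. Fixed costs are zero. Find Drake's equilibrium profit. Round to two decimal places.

A representative firm's profit is π_i = q_i(471 - Q) - 10q_i.
Setting ∂π_i/∂q_i = 0 with rivals' quantities fixed: 461 - 2q_i - q_j = 0.
By symmetry each firm produces the same amount; substituting q_j = q_i yields q_i = 461/3.
Price P = 471 - 922/3 = 491/3.
Drake's profit: (491/3 - 10)·(461/3) = 23613.4444.

23613.44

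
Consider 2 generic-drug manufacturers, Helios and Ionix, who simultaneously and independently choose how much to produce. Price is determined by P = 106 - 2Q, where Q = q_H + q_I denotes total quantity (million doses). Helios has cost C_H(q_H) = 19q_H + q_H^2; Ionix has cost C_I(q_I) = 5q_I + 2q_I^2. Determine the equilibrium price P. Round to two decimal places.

Helios's profit: π_H = (106 - 2Q)q_H - (19q_H + q_H²). Setting ∂π_H/∂q_H = 0: 87 - 6q_H - 2(q_I) = 0.
Ionix's profit: π_I = (106 - 2Q)q_I - (5q_I + 2q_I²). Setting ∂π_I/∂q_I = 0: 101 - 8q_I - 2(q_H) = 0.
Rearranging gives the reaction functions q_H = (87 - 2q_I)/6 and q_I = (101 - 2q_H)/8.
Substituting one into the other gives q_H = 247/22 and q_I = 108/11.
Total output Q = 463/22, so price P = 106 - 2·(463/22) = 703/11.

63.91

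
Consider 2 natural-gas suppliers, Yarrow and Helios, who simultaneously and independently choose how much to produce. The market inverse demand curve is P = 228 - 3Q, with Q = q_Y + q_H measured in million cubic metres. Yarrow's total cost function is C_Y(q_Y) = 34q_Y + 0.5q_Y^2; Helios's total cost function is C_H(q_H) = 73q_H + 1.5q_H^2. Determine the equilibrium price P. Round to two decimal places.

Yarrow's profit: π_Y = (228 - 3Q)q_Y - (34q_Y + (1/2)q_Y²). Setting ∂π_Y/∂q_Y = 0: 194 - 7q_Y - 3(q_H) = 0.
Helios's profit: π_H = (228 - 3Q)q_H - (73q_H + (3/2)q_H²). Setting ∂π_H/∂q_H = 0: 155 - 9q_H - 3(q_Y) = 0.
So q_Y = (194 - 3q_H)/7 and q_H = (155 - 3q_Y)/9.
Substituting one into the other gives q_Y = 427/18 and q_H = 503/54.
Total output Q = 892/27, so price P = 228 - 3·(892/27) = 1160/9.

128.89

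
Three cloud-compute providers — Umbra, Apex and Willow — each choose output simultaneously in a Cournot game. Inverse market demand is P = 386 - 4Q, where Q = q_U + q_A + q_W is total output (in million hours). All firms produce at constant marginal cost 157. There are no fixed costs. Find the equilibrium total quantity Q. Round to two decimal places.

A representative firm's profit is π_i = q_i(386 - 4Q) - 157q_i.
Setting ∂π_i/∂q_i = 0 with rivals' quantities fixed: 229 - 8q_i - 4·Σ_{j≠i} q_j = 0.
With identical firms every q_j equals q_i, so Σ_{j≠i} q_j = 2q_i and 229 = 16q_i, giving q_i = 229/16.
Total output Q = 229/16 + 229/16 + 229/16 = 687/16.

42.94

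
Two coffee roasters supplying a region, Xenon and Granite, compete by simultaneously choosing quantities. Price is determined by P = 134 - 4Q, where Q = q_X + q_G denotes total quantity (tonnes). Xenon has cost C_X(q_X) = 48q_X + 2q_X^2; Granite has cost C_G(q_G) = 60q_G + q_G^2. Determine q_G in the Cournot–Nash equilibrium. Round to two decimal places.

Xenon's profit: π_X = (134 - 4Q)q_X - (48q_X + 2q_X²). Setting ∂π_X/∂q_X = 0: 86 - 12q_X - 4(q_G) = 0.
Granite's first-order condition: 74 - 10q_G - 4(q_X) = 0.
Best responses: q_X = (86 - 4q_G)/12, q_G = (74 - 4q_X)/10.
Substituting one into the other gives q_X = 141/26 and q_G = 68/13.

5.23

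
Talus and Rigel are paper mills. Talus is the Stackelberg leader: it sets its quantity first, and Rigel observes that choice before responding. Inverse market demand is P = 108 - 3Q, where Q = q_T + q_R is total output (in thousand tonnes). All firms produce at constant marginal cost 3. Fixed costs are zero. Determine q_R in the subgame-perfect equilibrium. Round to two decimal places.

8.75

The follower Rigel best-responds to any q_T: π_R = (108 - 3Q)q_R - 3q_R.
Setting the follower's marginal profit to zero, 105 - 3q_T - 6q_R = 0, i.e. q_R = (105 - 3q_T)/6.
Talus substitutes q_R(q_T) into its own profit: π_T = q_T(108 - 3q_T - (105 - 3q_T)/2) - 3q_T = (111/2 - (3/2)q_T)q_T - 3q_T.
Leader FOC: 105/2 - 3q_T = 0, so q_T = 35/2.
Then q_R = (105 - 3·(35/2))/6 = 35/4.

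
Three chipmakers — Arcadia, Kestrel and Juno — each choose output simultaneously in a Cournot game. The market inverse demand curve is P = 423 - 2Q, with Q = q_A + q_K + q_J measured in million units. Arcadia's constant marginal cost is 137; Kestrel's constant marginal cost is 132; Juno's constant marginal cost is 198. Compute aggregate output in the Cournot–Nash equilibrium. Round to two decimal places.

Arcadia's profit: π_A = (423 - 2Q)q_A - (137q_A). Setting ∂π_A/∂q_A = 0: 286 - 4q_A - 2(q_K + q_J) = 0.
Kestrel's profit: π_K = (423 - 2Q)q_K - (132q_K). Setting ∂π_K/∂q_K = 0: 291 - 4q_K - 2(q_A + q_J) = 0.
Juno's profit: π_J = (423 - 2Q)q_J - (198q_J). Setting ∂π_J/∂q_J = 0: 225 - 4q_J - 2(q_A + q_K) = 0.
Adding the 3 first-order conditions: 802 − 8Q = 0, so Q = 401/4.
Back-substituting: q_A = (286 − 401/2)/2 = 171/4, q_K = (291 − 401/2)/2 = 181/4, q_J = (225 − 401/2)/2 = 49/4.
Total output Q = 171/4 + 181/4 + 49/4 = 401/4.

100.25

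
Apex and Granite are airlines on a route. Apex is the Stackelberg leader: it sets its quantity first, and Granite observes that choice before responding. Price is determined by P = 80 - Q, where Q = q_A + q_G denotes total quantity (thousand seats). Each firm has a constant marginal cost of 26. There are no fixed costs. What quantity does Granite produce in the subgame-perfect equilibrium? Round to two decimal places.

The follower Granite best-responds to any q_A: π_G = (80 - Q)q_G - 26q_G.
Follower FOC: 54 - q_A - 2q_G = 0, so q_G(q_A) = (54 - q_A)/2.
Apex substitutes q_G(q_A) into its own profit: π_A = q_A(80 - q_A - (54 - q_A)/2) - 26q_A = (53 - (1/2)q_A)q_A - 26q_A.
The leader's first-order condition 27 - q_A = 0 yields q_A = 27.
Then q_G = (54 - 27)/2 = 27/2.

13.50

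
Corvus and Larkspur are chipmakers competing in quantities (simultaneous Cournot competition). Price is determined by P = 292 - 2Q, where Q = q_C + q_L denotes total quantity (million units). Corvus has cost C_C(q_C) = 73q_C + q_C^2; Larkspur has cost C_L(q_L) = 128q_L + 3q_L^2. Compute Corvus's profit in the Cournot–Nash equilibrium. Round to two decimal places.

Corvus's profit: π_C = (292 - 2Q)q_C - (73q_C + q_C²). Setting ∂π_C/∂q_C = 0: 219 - 6q_C - 2(q_L) = 0.
Larkspur's profit: π_L = (292 - 2Q)q_L - (128q_L + 3q_L²). Setting ∂π_L/∂q_L = 0: 164 - 10q_L - 2(q_C) = 0.
Rearranging gives the reaction functions q_C = (219 - 2q_L)/6 and q_L = (164 - 2q_C)/10.
Solving the pair: q_C = 133/4, q_L = 39/4.
Price P = 292 - 2·43 = 206.
Corvus's profit: 206·(133/4) - 73·(133/4) - (133/4)² = 3316.6875.

3316.69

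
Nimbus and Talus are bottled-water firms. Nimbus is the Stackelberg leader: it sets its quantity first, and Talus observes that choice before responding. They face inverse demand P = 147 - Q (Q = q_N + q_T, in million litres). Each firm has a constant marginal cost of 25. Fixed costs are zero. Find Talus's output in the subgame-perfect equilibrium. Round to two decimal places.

Solve by backward induction. Given q_N, the follower Talus maximises π_T = (147 - q_N - q_T)q_T - 25q_T.
Follower FOC: 122 - q_N - 2q_T = 0, so q_T(q_N) = (122 - q_N)/2.
The leader anticipates this reaction. Substituting into P = 147 - Q gives P = 86 - (1/2)q_N, so π_N = (86 - (1/2)q_N)q_N - 25q_N.
The leader's first-order condition 61 - q_N = 0 yields q_N = 61.
Then q_T = (122 - 61)/2 = 61/2.

30.50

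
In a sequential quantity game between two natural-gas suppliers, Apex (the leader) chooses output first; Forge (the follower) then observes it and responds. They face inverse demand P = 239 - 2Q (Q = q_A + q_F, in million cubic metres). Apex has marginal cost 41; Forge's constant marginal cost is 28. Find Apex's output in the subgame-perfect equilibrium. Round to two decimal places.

Solve by backward induction. Given q_A, the follower Forge maximises π_F = (239 - 2q_A - 2q_F)q_F - 28q_F.
∂π_F/∂q_F = 211 - 2q_A - 4q_F = 0 gives the reaction function q_F = (211 - 2q_A)/4.
Apex substitutes q_F(q_A) into its own profit: π_A = q_A(239 - 2q_A - (211 - 2q_A)/2) - 41q_A = (267/2 - q_A)q_A - 41q_A.
Leader FOC: 185/2 - 2q_A = 0, so q_A = 185/4.
Then q_F = (211 - 2·(185/4))/4 = 237/8.

46.25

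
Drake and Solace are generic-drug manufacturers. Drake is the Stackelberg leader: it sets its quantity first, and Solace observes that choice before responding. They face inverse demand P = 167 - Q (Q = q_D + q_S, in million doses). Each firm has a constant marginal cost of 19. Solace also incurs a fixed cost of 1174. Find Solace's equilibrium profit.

Solve by backward induction. Given q_D, the follower Solace maximises π_S = (167 - q_D - q_S)q_S - 19q_S.
∂π_S/∂q_S = 148 - q_D - 2q_S = 0 gives the reaction function q_S = (148 - q_D)/2.
Drake substitutes q_S(q_D) into its own profit: π_D = q_D(167 - q_D - (148 - q_D)/2) - 19q_D = (93 - (1/2)q_D)q_D - 19q_D.
Maximising: ∂π_D/∂q_D = 74 - q_D = 0, giving q_D = 74.
Then q_S = (148 - 74)/2 = 37.
Price P = 167 - 111 = 56.
Solace's profit: (56 - 19)·37 - 1174 = 195.

195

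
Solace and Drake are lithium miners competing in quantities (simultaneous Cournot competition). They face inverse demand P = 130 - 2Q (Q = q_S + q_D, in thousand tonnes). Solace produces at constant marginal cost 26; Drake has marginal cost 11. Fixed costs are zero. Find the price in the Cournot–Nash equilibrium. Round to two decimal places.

Solace's profit: π_S = (130 - 2Q)q_S - (26q_S). Setting ∂π_S/∂q_S = 0: 104 - 4q_S - 2(q_D) = 0.
Drake's first-order condition: 119 - 4q_D - 2(q_S) = 0.
Best responses: q_S = (104 - 2q_D)/4, q_D = (119 - 2q_S)/4.
Substituting one into the other gives q_S = 89/6 and q_D = 67/3.
Total output Q = 223/6, so price P = 130 - 2·(223/6) = 167/3.

55.67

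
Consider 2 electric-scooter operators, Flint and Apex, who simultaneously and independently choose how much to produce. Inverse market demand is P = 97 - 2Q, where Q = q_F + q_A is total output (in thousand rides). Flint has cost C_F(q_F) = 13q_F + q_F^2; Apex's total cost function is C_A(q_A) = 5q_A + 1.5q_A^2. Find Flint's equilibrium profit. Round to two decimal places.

339.09

Flint's profit: π_F = (97 - 2Q)q_F - (13q_F + q_F²). Setting ∂π_F/∂q_F = 0: 84 - 6q_F - 2(q_A) = 0.
Apex's profit: π_A = (97 - 2Q)q_A - (5q_A + (3/2)q_A²). Setting ∂π_A/∂q_A = 0: 92 - 7q_A - 2(q_F) = 0.
Rearranging gives the reaction functions q_F = (84 - 2q_A)/6 and q_A = (92 - 2q_F)/7.
Substituting one into the other gives q_F = 202/19 and q_A = 192/19.
Price P = 97 - 2·(394/19) = 1055/19.
Flint's profit: (1055/19)·(202/19) - 13·(202/19) - (202/19)² = 339.0914.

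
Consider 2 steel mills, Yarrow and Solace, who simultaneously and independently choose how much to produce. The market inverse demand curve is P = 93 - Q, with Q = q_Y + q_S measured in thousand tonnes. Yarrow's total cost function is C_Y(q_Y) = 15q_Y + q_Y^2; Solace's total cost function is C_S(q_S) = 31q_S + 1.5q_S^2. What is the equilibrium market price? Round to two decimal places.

Yarrow's profit: π_Y = (93 - Q)q_Y - (15q_Y + q_Y²). Setting ∂π_Y/∂q_Y = 0: 78 - 4q_Y - (q_S) = 0.
Solace's first-order condition: 62 - 5q_S - (q_Y) = 0.
So q_Y = (78 - q_S)/4 and q_S = (62 - q_Y)/5.
Substituting one into the other gives q_Y = 328/19 and q_S = 170/19.
Total output Q = 498/19, so price P = 93 - 498/19 = 1269/19.

66.79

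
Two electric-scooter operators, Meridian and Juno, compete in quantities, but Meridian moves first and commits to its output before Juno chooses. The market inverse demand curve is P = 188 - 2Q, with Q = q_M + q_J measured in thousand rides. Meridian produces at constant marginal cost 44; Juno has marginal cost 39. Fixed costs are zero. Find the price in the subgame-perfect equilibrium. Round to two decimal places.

The follower Juno best-responds to any q_M: π_J = (188 - 2Q)q_J - 39q_J.
Follower FOC: 149 - 2q_M - 4q_J = 0, so q_J(q_M) = (149 - 2q_M)/4.
Meridian substitutes q_J(q_M) into its own profit: π_M = q_M(188 - 2q_M - (149 - 2q_M)/2) - 44q_M = (227/2 - q_M)q_M - 44q_M.
The leader's first-order condition 139/2 - 2q_M = 0 yields q_M = 139/4.
Then q_J = (149 - 2·(139/4))/4 = 159/8.
Total output Q = 437/8, so price P = 188 - 2·(437/8) = 315/4.

78.75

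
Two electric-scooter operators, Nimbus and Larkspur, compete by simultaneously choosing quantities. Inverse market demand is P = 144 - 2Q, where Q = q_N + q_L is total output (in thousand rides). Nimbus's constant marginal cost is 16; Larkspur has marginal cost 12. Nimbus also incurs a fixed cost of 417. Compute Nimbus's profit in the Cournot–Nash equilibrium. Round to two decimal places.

437.22

Nimbus's profit: π_N = (144 - 2Q)q_N - (16q_N). Setting ∂π_N/∂q_N = 0: 128 - 4q_N - 2(q_L) = 0.
Larkspur's profit: π_L = (144 - 2Q)q_L - (12q_L). Setting ∂π_L/∂q_L = 0: 132 - 4q_L - 2(q_N) = 0.
Best responses: q_N = (128 - 2q_L)/4, q_L = (132 - 2q_N)/4.
Solving the pair: q_N = 62/3, q_L = 68/3.
Price P = 144 - 2·(130/3) = 172/3.
Nimbus's profit: (172/3 - 16)·(62/3) - 417 = 437.2222.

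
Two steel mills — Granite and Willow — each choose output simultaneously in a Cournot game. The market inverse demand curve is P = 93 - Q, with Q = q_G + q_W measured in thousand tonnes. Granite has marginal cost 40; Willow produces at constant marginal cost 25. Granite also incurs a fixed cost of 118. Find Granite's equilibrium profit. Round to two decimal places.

42.44

Granite's profit: π_G = (93 - Q)q_G - (40q_G). Setting ∂π_G/∂q_G = 0: 53 - 2q_G - (q_W) = 0.
Willow's first-order condition: 68 - 2q_W - (q_G) = 0.
Rearranging gives the reaction functions q_G = (53 - q_W)/2 and q_W = (68 - q_G)/2.
Substituting one into the other gives q_G = 38/3 and q_W = 83/3.
Price P = 93 - 121/3 = 158/3.
Granite's profit: (158/3 - 40)·(38/3) - 118 = 382/9.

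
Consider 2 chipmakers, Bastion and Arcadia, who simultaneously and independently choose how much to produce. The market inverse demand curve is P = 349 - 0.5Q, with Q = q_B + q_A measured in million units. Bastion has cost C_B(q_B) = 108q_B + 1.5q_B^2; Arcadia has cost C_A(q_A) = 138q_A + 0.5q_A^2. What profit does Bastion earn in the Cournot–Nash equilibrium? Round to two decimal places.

Bastion's profit: π_B = (349 - 0.5Q)q_B - (108q_B + (3/2)q_B²). Setting ∂π_B/∂q_B = 0: 241 - 4q_B - (1/2)(q_A) = 0.
Arcadia's profit: π_A = (349 - 0.5Q)q_A - (138q_A + (1/2)q_A²). Setting ∂π_A/∂q_A = 0: 211 - 2q_A - (1/2)(q_B) = 0.
Rearranging gives the reaction functions q_B = (241 - (1/2)q_A)/4 and q_A = (211 - (1/2)q_B)/2.
Solving the pair: q_B = 1506/31, q_A = 93.3548.
Price P = 349 - (1/2)·141.9355 = 278.0323.
Bastion's profit: 278.0323·(1506/31) - 108·(1506/31) - (3/2)(1506/31)² = 4720.1582.

4720.16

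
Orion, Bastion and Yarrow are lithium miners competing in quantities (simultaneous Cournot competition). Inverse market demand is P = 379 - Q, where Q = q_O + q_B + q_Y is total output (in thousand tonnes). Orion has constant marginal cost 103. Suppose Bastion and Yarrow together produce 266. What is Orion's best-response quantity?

With rivals' combined output fixed at 266, Orion's profit is π_O = (379 - 266 - q_O)q_O - (103q_O) = (113 - q_O)q_O - (103q_O).
∂π_O/∂q_O = 10 - 2q_O = 0, so q_O = 5.

5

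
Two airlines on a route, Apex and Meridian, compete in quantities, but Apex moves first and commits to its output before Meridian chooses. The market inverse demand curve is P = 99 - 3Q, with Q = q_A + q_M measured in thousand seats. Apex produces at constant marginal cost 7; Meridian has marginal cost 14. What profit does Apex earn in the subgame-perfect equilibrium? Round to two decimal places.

408.38

Solve by backward induction. Given q_A, the follower Meridian maximises π_M = (99 - 3q_A - 3q_M)q_M - 14q_M.
∂π_M/∂q_M = 85 - 3q_A - 6q_M = 0 gives the reaction function q_M = (85 - 3q_A)/6.
Apex substitutes q_M(q_A) into its own profit: π_A = q_A(99 - 3q_A - (85 - 3q_A)/2) - 7q_A = (113/2 - (3/2)q_A)q_A - 7q_A.
Maximising: ∂π_A/∂q_A = 99/2 - 3q_A = 0, giving q_A = 33/2.
Then q_M = (85 - 3·(33/2))/6 = 71/12.
Price P = 99 - 3·(269/12) = 127/4.
Apex's profit: (127/4 - 7)·(33/2) = 408.3750.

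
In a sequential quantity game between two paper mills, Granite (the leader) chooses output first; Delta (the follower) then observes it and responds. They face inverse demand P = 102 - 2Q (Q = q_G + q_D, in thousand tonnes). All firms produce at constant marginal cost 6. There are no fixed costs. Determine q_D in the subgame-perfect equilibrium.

12

The follower Delta best-responds to any q_G: π_D = (102 - 2Q)q_D - 6q_D.
∂π_D/∂q_D = 96 - 2q_G - 4q_D = 0 gives the reaction function q_D = (96 - 2q_G)/4.
Granite substitutes q_D(q_G) into its own profit: π_G = q_G(102 - 2q_G - (96 - 2q_G)/2) - 6q_G = (54 - q_G)q_G - 6q_G.
The leader's first-order condition 48 - 2q_G = 0 yields q_G = 24.
Then q_D = (96 - 2·24)/4 = 12.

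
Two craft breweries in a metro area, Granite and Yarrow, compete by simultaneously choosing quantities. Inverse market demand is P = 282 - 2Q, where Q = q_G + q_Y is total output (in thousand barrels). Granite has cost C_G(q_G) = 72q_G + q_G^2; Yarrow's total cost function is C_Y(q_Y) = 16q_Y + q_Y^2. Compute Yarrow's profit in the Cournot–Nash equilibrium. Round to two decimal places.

Granite's profit: π_G = (282 - 2Q)q_G - (72q_G + q_G²). Setting ∂π_G/∂q_G = 0: 210 - 6q_G - 2(q_Y) = 0.
Yarrow's profit: π_Y = (282 - 2Q)q_Y - (16q_Y + q_Y²). Setting ∂π_Y/∂q_Y = 0: 266 - 6q_Y - 2(q_G) = 0.
Best responses: q_G = (210 - 2q_Y)/6, q_Y = (266 - 2q_G)/6.
Solving the pair: q_G = 91/4, q_Y = 147/4.
Price P = 282 - 2·(119/2) = 163.
Yarrow's profit: 163·(147/4) - 16·(147/4) - (147/4)² = 4051.6875.

4051.69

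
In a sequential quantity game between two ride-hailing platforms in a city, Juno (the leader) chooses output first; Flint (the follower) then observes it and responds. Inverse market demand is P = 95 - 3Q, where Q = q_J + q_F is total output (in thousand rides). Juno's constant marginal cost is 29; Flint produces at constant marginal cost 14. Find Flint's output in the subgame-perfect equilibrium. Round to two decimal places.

Solve by backward induction. Given q_J, the follower Flint maximises π_F = (95 - 3q_J - 3q_F)q_F - 14q_F.
Setting the follower's marginal profit to zero, 81 - 3q_J - 6q_F = 0, i.e. q_F = (81 - 3q_J)/6.
Juno substitutes q_F(q_J) into its own profit: π_J = q_J(95 - 3q_J - (81 - 3q_J)/2) - 29q_J = (109/2 - (3/2)q_J)q_J - 29q_J.
Maximising: ∂π_J/∂q_J = 51/2 - 3q_J = 0, giving q_J = 17/2.
Then q_F = (81 - 3·(17/2))/6 = 37/4.

9.25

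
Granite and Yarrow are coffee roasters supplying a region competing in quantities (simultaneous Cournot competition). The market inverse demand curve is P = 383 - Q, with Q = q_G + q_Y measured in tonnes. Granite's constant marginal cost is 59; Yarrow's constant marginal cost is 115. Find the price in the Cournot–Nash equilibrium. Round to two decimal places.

185.67

Granite's profit: π_G = (383 - Q)q_G - (59q_G). Setting ∂π_G/∂q_G = 0: 324 - 2q_G - (q_Y) = 0.
Yarrow's profit: π_Y = (383 - Q)q_Y - (115q_Y). Setting ∂π_Y/∂q_Y = 0: 268 - 2q_Y - (q_G) = 0.
Best responses: q_G = (324 - q_Y)/2, q_Y = (268 - q_G)/2.
Solving the pair: q_G = 380/3, q_Y = 212/3.
Total output Q = 592/3, so price P = 383 - 592/3 = 557/3.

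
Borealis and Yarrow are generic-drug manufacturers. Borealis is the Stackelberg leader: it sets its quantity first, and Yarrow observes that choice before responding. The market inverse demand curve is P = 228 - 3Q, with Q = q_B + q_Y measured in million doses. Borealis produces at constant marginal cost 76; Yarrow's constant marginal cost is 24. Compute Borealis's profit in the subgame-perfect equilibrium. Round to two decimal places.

The follower Yarrow best-responds to any q_B: π_Y = (228 - 3Q)q_Y - 24q_Y.
∂π_Y/∂q_Y = 204 - 3q_B - 6q_Y = 0 gives the reaction function q_Y = (204 - 3q_B)/6.
Borealis substitutes q_Y(q_B) into its own profit: π_B = q_B(228 - 3q_B - (204 - 3q_B)/2) - 76q_B = (126 - (3/2)q_B)q_B - 76q_B.
Leader FOC: 50 - 3q_B = 0, so q_B = 50/3.
Then q_Y = (204 - 3·(50/3))/6 = 77/3.
Price P = 228 - 3·(127/3) = 101.
Borealis's profit: (101 - 76)·(50/3) = 1250/3.

416.67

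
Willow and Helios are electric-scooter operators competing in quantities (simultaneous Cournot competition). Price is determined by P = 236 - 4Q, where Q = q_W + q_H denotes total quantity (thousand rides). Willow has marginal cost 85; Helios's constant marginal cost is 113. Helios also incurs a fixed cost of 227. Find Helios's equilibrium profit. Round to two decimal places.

Willow's profit: π_W = (236 - 4Q)q_W - (85q_W). Setting ∂π_W/∂q_W = 0: 151 - 8q_W - 4(q_H) = 0.
Helios's profit: π_H = (236 - 4Q)q_H - (113q_H). Setting ∂π_H/∂q_H = 0: 123 - 8q_H - 4(q_W) = 0.
Rearranging gives the reaction functions q_W = (151 - 4q_H)/8 and q_H = (123 - 4q_W)/8.
Solving the pair: q_W = 179/12, q_H = 95/12.
Price P = 236 - 4·(137/6) = 434/3.
Helios's profit: (434/3 - 113)·(95/12) - 227 = 853/36.

23.69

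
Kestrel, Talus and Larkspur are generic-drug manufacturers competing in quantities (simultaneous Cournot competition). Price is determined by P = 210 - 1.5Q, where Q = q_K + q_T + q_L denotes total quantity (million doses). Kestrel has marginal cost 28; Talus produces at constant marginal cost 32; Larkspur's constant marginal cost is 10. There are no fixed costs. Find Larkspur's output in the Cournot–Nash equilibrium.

Kestrel's profit: π_K = (210 - 1.5Q)q_K - (28q_K). Setting ∂π_K/∂q_K = 0: 182 - 3q_K - (3/2)(q_T + q_L) = 0.
Talus's profit: π_T = (210 - 1.5Q)q_T - (32q_T). Setting ∂π_T/∂q_T = 0: 178 - 3q_T - (3/2)(q_K + q_L) = 0.
Larkspur's first-order condition: 200 - 3q_L - (3/2)(q_K + q_T) = 0.
Summing all 3 equations gives 560 − 6Q = 0, hence Q = 280/3.
Back-substituting: q_K = (182 − 140)/(3/2) = 28, q_T = (178 − 140)/(3/2) = 76/3, q_L = (200 − 140)/(3/2) = 40.

40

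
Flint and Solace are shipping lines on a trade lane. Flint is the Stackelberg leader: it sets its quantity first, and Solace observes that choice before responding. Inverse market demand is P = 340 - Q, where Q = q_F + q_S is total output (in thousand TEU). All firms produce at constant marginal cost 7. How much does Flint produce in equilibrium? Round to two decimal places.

166.50

The follower Solace best-responds to any q_F: π_S = (340 - Q)q_S - 7q_S.
∂π_S/∂q_S = 333 - q_F - 2q_S = 0 gives the reaction function q_S = (333 - q_F)/2.
The leader anticipates this reaction. Substituting into P = 340 - Q gives P = 347/2 - (1/2)q_F, so π_F = (347/2 - (1/2)q_F)q_F - 7q_F.
Maximising: ∂π_F/∂q_F = 333/2 - q_F = 0, giving q_F = 333/2.
Then q_S = (333 - 333/2)/2 = 333/4.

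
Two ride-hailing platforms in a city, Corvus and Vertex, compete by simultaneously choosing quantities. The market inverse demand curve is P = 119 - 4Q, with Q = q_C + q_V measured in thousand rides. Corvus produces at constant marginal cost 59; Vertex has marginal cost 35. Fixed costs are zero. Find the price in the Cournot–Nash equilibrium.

71

Corvus's profit: π_C = (119 - 4Q)q_C - (59q_C). Setting ∂π_C/∂q_C = 0: 60 - 8q_C - 4(q_V) = 0.
Vertex's profit: π_V = (119 - 4Q)q_V - (35q_V). Setting ∂π_V/∂q_V = 0: 84 - 8q_V - 4(q_C) = 0.
Rearranging gives the reaction functions q_C = (60 - 4q_V)/8 and q_V = (84 - 4q_C)/8.
Substituting one into the other gives q_C = 3 and q_V = 9.
Total output Q = 12, so price P = 119 - 4·12 = 71.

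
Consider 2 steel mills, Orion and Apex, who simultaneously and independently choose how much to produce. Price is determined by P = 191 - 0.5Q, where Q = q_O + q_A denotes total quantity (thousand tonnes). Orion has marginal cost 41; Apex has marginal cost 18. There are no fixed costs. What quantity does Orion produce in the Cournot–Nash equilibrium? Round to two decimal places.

84.67

Orion's profit: π_O = (191 - 0.5Q)q_O - (41q_O). Setting ∂π_O/∂q_O = 0: 150 - q_O - (1/2)(q_A) = 0.
Apex's profit: π_A = (191 - 0.5Q)q_A - (18q_A). Setting ∂π_A/∂q_A = 0: 173 - q_A - (1/2)(q_O) = 0.
Rearranging gives the reaction functions q_O = (150 - (1/2)q_A) and q_A = (173 - (1/2)q_O).
Solving the pair: q_O = 254/3, q_A = 392/3.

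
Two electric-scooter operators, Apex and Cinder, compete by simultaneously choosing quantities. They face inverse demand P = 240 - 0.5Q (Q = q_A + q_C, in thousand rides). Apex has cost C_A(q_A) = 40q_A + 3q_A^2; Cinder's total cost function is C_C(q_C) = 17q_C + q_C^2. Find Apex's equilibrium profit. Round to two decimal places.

Apex's profit: π_A = (240 - 0.5Q)q_A - (40q_A + 3q_A²). Setting ∂π_A/∂q_A = 0: 200 - 7q_A - (1/2)(q_C) = 0.
Cinder's profit: π_C = (240 - 0.5Q)q_C - (17q_C + q_C²). Setting ∂π_C/∂q_C = 0: 223 - 3q_C - (1/2)(q_A) = 0.
Best responses: q_A = (200 - (1/2)q_C)/7, q_C = (223 - (1/2)q_A)/3.
Solving the pair: q_A = 1954/83, q_C = 70.4096.
Price P = 240 - (1/2)·93.9518 = 193.0241.
Apex's profit: 193.0241·(1954/83) - 40·(1954/83) - 3(1954/83)² = 1939.8180.

1939.82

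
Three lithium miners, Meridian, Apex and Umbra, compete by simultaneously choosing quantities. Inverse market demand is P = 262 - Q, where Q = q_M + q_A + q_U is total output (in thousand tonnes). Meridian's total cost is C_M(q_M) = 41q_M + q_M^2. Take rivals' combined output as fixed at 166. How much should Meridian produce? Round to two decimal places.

13.75

With rivals' combined output fixed at 166, Meridian's profit is π_M = (262 - 166 - q_M)q_M - (41q_M + q_M²) = (96 - q_M)q_M - (41q_M + q_M²).
∂π_M/∂q_M = 55 - 4q_M = 0, so q_M = 55/4.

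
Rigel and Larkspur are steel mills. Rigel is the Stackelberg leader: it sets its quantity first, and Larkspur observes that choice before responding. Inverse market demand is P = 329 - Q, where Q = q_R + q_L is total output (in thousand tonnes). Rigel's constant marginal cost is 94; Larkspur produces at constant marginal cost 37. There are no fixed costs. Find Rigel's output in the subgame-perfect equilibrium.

The follower Larkspur best-responds to any q_R: π_L = (329 - Q)q_L - 37q_L.
∂π_L/∂q_L = 292 - q_R - 2q_L = 0 gives the reaction function q_L = (292 - q_R)/2.
Rigel substitutes q_L(q_R) into its own profit: π_R = q_R(329 - q_R - (292 - q_R)/2) - 94q_R = (183 - (1/2)q_R)q_R - 94q_R.
Leader FOC: 89 - q_R = 0, so q_R = 89.
Then q_L = (292 - 89)/2 = 203/2.

89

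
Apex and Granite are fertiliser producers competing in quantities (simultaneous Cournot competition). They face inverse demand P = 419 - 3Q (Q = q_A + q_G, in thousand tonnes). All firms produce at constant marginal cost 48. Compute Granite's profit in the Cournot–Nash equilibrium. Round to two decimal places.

5097.81

Each firm earns π_i = (419 - 3Q)q_i - 48q_i.
Setting ∂π_i/∂q_i = 0 with rivals' quantities fixed: 371 - 6q_i - 3q_j = 0.
By symmetry each firm produces the same amount; substituting q_j = q_i yields q_i = 371/9.
Price P = 419 - 3·(742/9) = 515/3.
Granite's profit: (515/3 - 48)·(371/9) = 5097.8148.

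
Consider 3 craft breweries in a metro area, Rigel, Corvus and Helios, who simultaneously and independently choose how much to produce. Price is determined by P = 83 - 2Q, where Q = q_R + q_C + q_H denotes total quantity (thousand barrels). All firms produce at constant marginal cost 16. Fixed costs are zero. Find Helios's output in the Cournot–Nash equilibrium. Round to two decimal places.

Each firm earns π_i = (83 - 2Q)q_i - 16q_i.
First-order condition (treating rivals' output as given): 67 - 4q_i - 2·Σ_{j≠i} q_j = 0.
With identical firms every q_j equals q_i, so Σ_{j≠i} q_j = 2q_i and 67 = 8q_i, giving q_i = 67/8.

8.38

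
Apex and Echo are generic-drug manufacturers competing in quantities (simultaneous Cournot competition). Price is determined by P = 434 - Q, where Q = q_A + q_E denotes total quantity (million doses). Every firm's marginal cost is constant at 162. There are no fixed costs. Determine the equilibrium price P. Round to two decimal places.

A representative firm's profit is π_i = q_i(434 - Q) - 162q_i.
First-order condition (treating rivals' output as given): 272 - 2q_i - q_j = 0.
With identical firms every q_j equals q_i, so q_j = q_i and 272 = 3q_i, giving q_i = 272/3.
Total output Q = 544/3, so price P = 434 - 544/3 = 758/3.

252.67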